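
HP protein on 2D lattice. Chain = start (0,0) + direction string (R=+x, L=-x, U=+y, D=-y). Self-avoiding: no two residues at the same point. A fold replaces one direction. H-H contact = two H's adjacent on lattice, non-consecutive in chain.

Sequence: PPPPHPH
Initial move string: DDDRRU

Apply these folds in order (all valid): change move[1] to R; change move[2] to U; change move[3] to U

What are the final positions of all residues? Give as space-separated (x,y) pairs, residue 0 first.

Answer: (0,0) (0,-1) (1,-1) (1,0) (1,1) (2,1) (2,2)

Derivation:
Initial moves: DDDRRU
Fold: move[1]->R => DRDRRU (positions: [(0, 0), (0, -1), (1, -1), (1, -2), (2, -2), (3, -2), (3, -1)])
Fold: move[2]->U => DRURRU (positions: [(0, 0), (0, -1), (1, -1), (1, 0), (2, 0), (3, 0), (3, 1)])
Fold: move[3]->U => DRUURU (positions: [(0, 0), (0, -1), (1, -1), (1, 0), (1, 1), (2, 1), (2, 2)])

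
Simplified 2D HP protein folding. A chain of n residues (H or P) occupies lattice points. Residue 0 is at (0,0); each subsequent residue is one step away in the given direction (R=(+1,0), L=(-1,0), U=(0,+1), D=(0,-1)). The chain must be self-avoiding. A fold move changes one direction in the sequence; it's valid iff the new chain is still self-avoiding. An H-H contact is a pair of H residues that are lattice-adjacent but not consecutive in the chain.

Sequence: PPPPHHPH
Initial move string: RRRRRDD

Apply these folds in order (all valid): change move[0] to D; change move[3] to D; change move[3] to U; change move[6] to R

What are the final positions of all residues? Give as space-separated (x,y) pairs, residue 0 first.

Initial moves: RRRRRDD
Fold: move[0]->D => DRRRRDD (positions: [(0, 0), (0, -1), (1, -1), (2, -1), (3, -1), (4, -1), (4, -2), (4, -3)])
Fold: move[3]->D => DRRDRDD (positions: [(0, 0), (0, -1), (1, -1), (2, -1), (2, -2), (3, -2), (3, -3), (3, -4)])
Fold: move[3]->U => DRRURDD (positions: [(0, 0), (0, -1), (1, -1), (2, -1), (2, 0), (3, 0), (3, -1), (3, -2)])
Fold: move[6]->R => DRRURDR (positions: [(0, 0), (0, -1), (1, -1), (2, -1), (2, 0), (3, 0), (3, -1), (4, -1)])

Answer: (0,0) (0,-1) (1,-1) (2,-1) (2,0) (3,0) (3,-1) (4,-1)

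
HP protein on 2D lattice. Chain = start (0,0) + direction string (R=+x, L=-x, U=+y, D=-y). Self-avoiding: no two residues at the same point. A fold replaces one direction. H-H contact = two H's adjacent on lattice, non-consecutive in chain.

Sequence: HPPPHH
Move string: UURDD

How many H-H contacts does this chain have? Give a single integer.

Positions: [(0, 0), (0, 1), (0, 2), (1, 2), (1, 1), (1, 0)]
H-H contact: residue 0 @(0,0) - residue 5 @(1, 0)

Answer: 1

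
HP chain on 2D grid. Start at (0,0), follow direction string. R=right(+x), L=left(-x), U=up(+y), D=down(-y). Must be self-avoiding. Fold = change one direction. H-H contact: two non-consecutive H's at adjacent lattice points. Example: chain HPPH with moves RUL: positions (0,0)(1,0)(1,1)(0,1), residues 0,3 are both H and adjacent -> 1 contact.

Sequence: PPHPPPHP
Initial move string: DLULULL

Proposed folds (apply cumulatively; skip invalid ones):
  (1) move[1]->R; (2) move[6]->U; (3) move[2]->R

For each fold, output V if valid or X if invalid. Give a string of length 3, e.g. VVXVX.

Initial: DLULULL -> [(0, 0), (0, -1), (-1, -1), (-1, 0), (-2, 0), (-2, 1), (-3, 1), (-4, 1)]
Fold 1: move[1]->R => DRULULL INVALID (collision), skipped
Fold 2: move[6]->U => DLULULU VALID
Fold 3: move[2]->R => DLRLULU INVALID (collision), skipped

Answer: XVX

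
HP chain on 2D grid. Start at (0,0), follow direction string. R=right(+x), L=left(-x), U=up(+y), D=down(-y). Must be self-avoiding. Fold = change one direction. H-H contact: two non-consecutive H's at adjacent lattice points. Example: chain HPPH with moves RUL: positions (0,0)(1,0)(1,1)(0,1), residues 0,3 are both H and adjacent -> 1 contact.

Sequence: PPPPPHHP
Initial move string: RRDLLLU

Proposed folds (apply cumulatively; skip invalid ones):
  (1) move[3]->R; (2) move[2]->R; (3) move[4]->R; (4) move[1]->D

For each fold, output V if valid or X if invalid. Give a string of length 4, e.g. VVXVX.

Answer: XXXV

Derivation:
Initial: RRDLLLU -> [(0, 0), (1, 0), (2, 0), (2, -1), (1, -1), (0, -1), (-1, -1), (-1, 0)]
Fold 1: move[3]->R => RRDRLLU INVALID (collision), skipped
Fold 2: move[2]->R => RRRLLLU INVALID (collision), skipped
Fold 3: move[4]->R => RRDLRLU INVALID (collision), skipped
Fold 4: move[1]->D => RDDLLLU VALID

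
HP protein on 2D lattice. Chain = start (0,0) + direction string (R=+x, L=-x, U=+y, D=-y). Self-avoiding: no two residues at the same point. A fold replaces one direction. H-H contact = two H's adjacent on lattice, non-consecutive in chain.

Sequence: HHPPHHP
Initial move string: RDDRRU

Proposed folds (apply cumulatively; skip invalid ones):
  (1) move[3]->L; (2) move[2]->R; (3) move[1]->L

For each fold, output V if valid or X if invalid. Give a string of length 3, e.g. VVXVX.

Answer: XVX

Derivation:
Initial: RDDRRU -> [(0, 0), (1, 0), (1, -1), (1, -2), (2, -2), (3, -2), (3, -1)]
Fold 1: move[3]->L => RDDLRU INVALID (collision), skipped
Fold 2: move[2]->R => RDRRRU VALID
Fold 3: move[1]->L => RLRRRU INVALID (collision), skipped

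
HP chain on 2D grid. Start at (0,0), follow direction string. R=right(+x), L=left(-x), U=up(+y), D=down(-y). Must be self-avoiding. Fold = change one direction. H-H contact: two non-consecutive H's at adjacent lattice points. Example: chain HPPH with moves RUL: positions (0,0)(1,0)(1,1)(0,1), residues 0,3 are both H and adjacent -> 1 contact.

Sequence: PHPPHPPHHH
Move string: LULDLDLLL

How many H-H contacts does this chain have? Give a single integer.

Positions: [(0, 0), (-1, 0), (-1, 1), (-2, 1), (-2, 0), (-3, 0), (-3, -1), (-4, -1), (-5, -1), (-6, -1)]
H-H contact: residue 1 @(-1,0) - residue 4 @(-2, 0)

Answer: 1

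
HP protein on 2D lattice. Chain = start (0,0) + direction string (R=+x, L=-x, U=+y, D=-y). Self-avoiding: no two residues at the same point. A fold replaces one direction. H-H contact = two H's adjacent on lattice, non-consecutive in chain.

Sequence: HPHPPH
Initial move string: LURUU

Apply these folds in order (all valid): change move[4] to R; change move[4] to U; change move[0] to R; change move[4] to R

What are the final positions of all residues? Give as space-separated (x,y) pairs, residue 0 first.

Initial moves: LURUU
Fold: move[4]->R => LURUR (positions: [(0, 0), (-1, 0), (-1, 1), (0, 1), (0, 2), (1, 2)])
Fold: move[4]->U => LURUU (positions: [(0, 0), (-1, 0), (-1, 1), (0, 1), (0, 2), (0, 3)])
Fold: move[0]->R => RURUU (positions: [(0, 0), (1, 0), (1, 1), (2, 1), (2, 2), (2, 3)])
Fold: move[4]->R => RURUR (positions: [(0, 0), (1, 0), (1, 1), (2, 1), (2, 2), (3, 2)])

Answer: (0,0) (1,0) (1,1) (2,1) (2,2) (3,2)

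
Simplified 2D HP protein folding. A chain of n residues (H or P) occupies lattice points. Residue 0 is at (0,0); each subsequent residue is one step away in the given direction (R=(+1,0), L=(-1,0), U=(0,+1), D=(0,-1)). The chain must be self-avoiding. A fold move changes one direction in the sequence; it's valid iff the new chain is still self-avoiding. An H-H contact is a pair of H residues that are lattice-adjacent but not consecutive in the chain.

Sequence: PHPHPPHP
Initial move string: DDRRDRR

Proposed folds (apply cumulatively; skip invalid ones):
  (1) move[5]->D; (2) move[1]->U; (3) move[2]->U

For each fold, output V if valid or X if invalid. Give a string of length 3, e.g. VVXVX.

Initial: DDRRDRR -> [(0, 0), (0, -1), (0, -2), (1, -2), (2, -2), (2, -3), (3, -3), (4, -3)]
Fold 1: move[5]->D => DDRRDDR VALID
Fold 2: move[1]->U => DURRDDR INVALID (collision), skipped
Fold 3: move[2]->U => DDURDDR INVALID (collision), skipped

Answer: VXX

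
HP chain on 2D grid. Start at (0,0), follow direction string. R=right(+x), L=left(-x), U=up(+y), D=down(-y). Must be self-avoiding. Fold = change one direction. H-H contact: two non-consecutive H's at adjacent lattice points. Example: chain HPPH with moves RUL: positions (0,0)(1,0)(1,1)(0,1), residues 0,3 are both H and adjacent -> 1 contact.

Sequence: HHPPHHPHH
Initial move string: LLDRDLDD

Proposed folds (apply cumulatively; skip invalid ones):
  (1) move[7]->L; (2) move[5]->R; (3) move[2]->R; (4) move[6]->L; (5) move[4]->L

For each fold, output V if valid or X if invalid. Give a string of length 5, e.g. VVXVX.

Initial: LLDRDLDD -> [(0, 0), (-1, 0), (-2, 0), (-2, -1), (-1, -1), (-1, -2), (-2, -2), (-2, -3), (-2, -4)]
Fold 1: move[7]->L => LLDRDLDL VALID
Fold 2: move[5]->R => LLDRDRDL VALID
Fold 3: move[2]->R => LLRRDRDL INVALID (collision), skipped
Fold 4: move[6]->L => LLDRDRLL INVALID (collision), skipped
Fold 5: move[4]->L => LLDRLRDL INVALID (collision), skipped

Answer: VVXXX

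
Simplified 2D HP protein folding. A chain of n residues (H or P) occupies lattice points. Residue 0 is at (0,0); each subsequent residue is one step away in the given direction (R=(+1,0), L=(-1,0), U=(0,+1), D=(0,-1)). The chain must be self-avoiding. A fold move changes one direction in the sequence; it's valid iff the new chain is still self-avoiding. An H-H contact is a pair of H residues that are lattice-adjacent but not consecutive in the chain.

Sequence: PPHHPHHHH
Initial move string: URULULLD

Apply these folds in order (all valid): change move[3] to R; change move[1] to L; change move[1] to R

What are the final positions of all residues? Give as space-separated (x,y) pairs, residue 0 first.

Initial moves: URULULLD
Fold: move[3]->R => URURULLD (positions: [(0, 0), (0, 1), (1, 1), (1, 2), (2, 2), (2, 3), (1, 3), (0, 3), (0, 2)])
Fold: move[1]->L => ULURULLD (positions: [(0, 0), (0, 1), (-1, 1), (-1, 2), (0, 2), (0, 3), (-1, 3), (-2, 3), (-2, 2)])
Fold: move[1]->R => URURULLD (positions: [(0, 0), (0, 1), (1, 1), (1, 2), (2, 2), (2, 3), (1, 3), (0, 3), (0, 2)])

Answer: (0,0) (0,1) (1,1) (1,2) (2,2) (2,3) (1,3) (0,3) (0,2)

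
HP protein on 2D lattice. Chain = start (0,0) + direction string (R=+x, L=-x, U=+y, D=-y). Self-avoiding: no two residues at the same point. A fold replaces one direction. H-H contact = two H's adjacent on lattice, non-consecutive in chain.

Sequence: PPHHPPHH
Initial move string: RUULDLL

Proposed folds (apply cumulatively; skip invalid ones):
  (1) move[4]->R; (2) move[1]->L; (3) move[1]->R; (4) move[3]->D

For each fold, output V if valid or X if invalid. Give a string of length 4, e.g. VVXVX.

Answer: XXXX

Derivation:
Initial: RUULDLL -> [(0, 0), (1, 0), (1, 1), (1, 2), (0, 2), (0, 1), (-1, 1), (-2, 1)]
Fold 1: move[4]->R => RUULRLL INVALID (collision), skipped
Fold 2: move[1]->L => RLULDLL INVALID (collision), skipped
Fold 3: move[1]->R => RRULDLL INVALID (collision), skipped
Fold 4: move[3]->D => RUUDDLL INVALID (collision), skipped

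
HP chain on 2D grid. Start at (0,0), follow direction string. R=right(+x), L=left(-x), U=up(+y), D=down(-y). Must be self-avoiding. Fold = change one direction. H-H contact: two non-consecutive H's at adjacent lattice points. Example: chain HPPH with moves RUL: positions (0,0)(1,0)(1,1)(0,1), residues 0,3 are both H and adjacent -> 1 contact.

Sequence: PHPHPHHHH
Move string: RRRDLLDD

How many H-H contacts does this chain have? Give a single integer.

Answer: 1

Derivation:
Positions: [(0, 0), (1, 0), (2, 0), (3, 0), (3, -1), (2, -1), (1, -1), (1, -2), (1, -3)]
H-H contact: residue 1 @(1,0) - residue 6 @(1, -1)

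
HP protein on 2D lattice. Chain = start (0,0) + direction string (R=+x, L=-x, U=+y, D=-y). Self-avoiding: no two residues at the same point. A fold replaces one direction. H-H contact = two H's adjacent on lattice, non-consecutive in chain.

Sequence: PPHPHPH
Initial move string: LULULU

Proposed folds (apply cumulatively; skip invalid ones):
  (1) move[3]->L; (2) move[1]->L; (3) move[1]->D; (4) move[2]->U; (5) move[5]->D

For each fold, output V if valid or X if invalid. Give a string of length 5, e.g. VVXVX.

Initial: LULULU -> [(0, 0), (-1, 0), (-1, 1), (-2, 1), (-2, 2), (-3, 2), (-3, 3)]
Fold 1: move[3]->L => LULLLU VALID
Fold 2: move[1]->L => LLLLLU VALID
Fold 3: move[1]->D => LDLLLU VALID
Fold 4: move[2]->U => LDULLU INVALID (collision), skipped
Fold 5: move[5]->D => LDLLLD VALID

Answer: VVVXV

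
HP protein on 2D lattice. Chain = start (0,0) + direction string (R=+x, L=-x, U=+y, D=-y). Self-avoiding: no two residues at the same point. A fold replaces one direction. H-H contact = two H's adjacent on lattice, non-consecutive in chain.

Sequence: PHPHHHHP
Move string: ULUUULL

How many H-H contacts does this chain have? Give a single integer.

Answer: 0

Derivation:
Positions: [(0, 0), (0, 1), (-1, 1), (-1, 2), (-1, 3), (-1, 4), (-2, 4), (-3, 4)]
No H-H contacts found.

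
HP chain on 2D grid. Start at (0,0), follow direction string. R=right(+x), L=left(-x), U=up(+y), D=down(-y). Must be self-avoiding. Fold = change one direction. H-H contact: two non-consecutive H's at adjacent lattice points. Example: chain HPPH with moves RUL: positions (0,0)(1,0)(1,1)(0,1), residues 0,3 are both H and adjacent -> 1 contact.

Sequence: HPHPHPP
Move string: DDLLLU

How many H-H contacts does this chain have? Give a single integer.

Answer: 0

Derivation:
Positions: [(0, 0), (0, -1), (0, -2), (-1, -2), (-2, -2), (-3, -2), (-3, -1)]
No H-H contacts found.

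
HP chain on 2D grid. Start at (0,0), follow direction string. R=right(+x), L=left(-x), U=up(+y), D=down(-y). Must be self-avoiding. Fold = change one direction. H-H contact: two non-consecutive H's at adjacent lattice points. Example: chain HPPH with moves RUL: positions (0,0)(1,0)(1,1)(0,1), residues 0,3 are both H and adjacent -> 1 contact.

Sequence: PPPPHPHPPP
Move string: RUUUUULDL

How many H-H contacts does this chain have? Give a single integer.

Answer: 0

Derivation:
Positions: [(0, 0), (1, 0), (1, 1), (1, 2), (1, 3), (1, 4), (1, 5), (0, 5), (0, 4), (-1, 4)]
No H-H contacts found.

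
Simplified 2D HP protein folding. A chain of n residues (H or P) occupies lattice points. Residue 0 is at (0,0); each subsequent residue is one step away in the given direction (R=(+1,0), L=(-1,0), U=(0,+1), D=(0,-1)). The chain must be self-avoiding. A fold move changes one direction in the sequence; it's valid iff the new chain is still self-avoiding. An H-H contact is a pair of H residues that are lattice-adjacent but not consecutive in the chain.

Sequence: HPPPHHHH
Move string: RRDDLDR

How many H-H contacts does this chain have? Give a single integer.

Answer: 1

Derivation:
Positions: [(0, 0), (1, 0), (2, 0), (2, -1), (2, -2), (1, -2), (1, -3), (2, -3)]
H-H contact: residue 4 @(2,-2) - residue 7 @(2, -3)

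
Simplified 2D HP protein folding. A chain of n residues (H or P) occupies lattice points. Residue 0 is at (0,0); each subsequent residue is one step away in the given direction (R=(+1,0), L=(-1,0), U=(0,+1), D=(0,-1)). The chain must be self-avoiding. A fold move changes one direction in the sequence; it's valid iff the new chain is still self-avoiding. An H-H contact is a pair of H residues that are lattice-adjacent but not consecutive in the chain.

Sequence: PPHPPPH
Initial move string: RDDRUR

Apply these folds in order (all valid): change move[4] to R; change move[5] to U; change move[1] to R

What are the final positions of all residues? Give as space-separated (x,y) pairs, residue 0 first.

Initial moves: RDDRUR
Fold: move[4]->R => RDDRRR (positions: [(0, 0), (1, 0), (1, -1), (1, -2), (2, -2), (3, -2), (4, -2)])
Fold: move[5]->U => RDDRRU (positions: [(0, 0), (1, 0), (1, -1), (1, -2), (2, -2), (3, -2), (3, -1)])
Fold: move[1]->R => RRDRRU (positions: [(0, 0), (1, 0), (2, 0), (2, -1), (3, -1), (4, -1), (4, 0)])

Answer: (0,0) (1,0) (2,0) (2,-1) (3,-1) (4,-1) (4,0)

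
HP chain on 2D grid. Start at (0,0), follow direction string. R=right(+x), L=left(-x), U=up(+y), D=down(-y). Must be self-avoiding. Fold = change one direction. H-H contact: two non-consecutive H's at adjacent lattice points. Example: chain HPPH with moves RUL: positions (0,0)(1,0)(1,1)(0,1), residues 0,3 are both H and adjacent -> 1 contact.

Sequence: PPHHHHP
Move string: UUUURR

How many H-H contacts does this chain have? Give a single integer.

Positions: [(0, 0), (0, 1), (0, 2), (0, 3), (0, 4), (1, 4), (2, 4)]
No H-H contacts found.

Answer: 0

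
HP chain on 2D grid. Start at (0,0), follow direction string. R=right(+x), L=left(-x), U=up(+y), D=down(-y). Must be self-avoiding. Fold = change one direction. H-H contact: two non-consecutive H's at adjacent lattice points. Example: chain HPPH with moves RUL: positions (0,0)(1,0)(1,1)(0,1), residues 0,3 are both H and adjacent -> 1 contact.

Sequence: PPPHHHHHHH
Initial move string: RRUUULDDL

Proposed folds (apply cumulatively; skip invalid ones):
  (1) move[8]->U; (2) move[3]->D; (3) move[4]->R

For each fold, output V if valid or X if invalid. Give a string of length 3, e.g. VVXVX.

Initial: RRUUULDDL -> [(0, 0), (1, 0), (2, 0), (2, 1), (2, 2), (2, 3), (1, 3), (1, 2), (1, 1), (0, 1)]
Fold 1: move[8]->U => RRUUULDDU INVALID (collision), skipped
Fold 2: move[3]->D => RRUDULDDL INVALID (collision), skipped
Fold 3: move[4]->R => RRUURLDDL INVALID (collision), skipped

Answer: XXX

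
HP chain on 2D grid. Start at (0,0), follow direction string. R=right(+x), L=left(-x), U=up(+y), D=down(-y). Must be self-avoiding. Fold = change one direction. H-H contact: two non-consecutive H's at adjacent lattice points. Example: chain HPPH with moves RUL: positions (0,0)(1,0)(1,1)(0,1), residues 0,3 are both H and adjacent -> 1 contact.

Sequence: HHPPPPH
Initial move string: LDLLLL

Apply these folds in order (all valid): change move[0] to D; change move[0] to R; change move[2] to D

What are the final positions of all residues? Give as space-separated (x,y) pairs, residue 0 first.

Initial moves: LDLLLL
Fold: move[0]->D => DDLLLL (positions: [(0, 0), (0, -1), (0, -2), (-1, -2), (-2, -2), (-3, -2), (-4, -2)])
Fold: move[0]->R => RDLLLL (positions: [(0, 0), (1, 0), (1, -1), (0, -1), (-1, -1), (-2, -1), (-3, -1)])
Fold: move[2]->D => RDDLLL (positions: [(0, 0), (1, 0), (1, -1), (1, -2), (0, -2), (-1, -2), (-2, -2)])

Answer: (0,0) (1,0) (1,-1) (1,-2) (0,-2) (-1,-2) (-2,-2)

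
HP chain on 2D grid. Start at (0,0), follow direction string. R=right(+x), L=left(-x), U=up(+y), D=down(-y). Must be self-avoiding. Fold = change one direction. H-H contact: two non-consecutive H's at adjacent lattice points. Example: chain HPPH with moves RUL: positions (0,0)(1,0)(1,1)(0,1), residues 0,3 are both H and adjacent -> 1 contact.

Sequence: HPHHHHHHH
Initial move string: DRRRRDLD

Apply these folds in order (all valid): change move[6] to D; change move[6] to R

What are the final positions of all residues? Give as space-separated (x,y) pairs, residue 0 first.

Initial moves: DRRRRDLD
Fold: move[6]->D => DRRRRDDD (positions: [(0, 0), (0, -1), (1, -1), (2, -1), (3, -1), (4, -1), (4, -2), (4, -3), (4, -4)])
Fold: move[6]->R => DRRRRDRD (positions: [(0, 0), (0, -1), (1, -1), (2, -1), (3, -1), (4, -1), (4, -2), (5, -2), (5, -3)])

Answer: (0,0) (0,-1) (1,-1) (2,-1) (3,-1) (4,-1) (4,-2) (5,-2) (5,-3)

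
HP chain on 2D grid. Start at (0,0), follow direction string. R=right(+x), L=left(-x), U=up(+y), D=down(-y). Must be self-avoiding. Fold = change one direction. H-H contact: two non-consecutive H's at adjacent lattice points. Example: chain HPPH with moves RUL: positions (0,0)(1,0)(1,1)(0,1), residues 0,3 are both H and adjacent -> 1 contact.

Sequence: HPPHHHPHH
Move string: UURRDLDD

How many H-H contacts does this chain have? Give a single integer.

Positions: [(0, 0), (0, 1), (0, 2), (1, 2), (2, 2), (2, 1), (1, 1), (1, 0), (1, -1)]
H-H contact: residue 0 @(0,0) - residue 7 @(1, 0)

Answer: 1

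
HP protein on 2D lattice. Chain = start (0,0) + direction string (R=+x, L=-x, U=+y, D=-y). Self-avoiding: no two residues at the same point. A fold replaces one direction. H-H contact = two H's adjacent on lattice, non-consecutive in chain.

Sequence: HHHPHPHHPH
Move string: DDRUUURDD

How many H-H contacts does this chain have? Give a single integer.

Answer: 2

Derivation:
Positions: [(0, 0), (0, -1), (0, -2), (1, -2), (1, -1), (1, 0), (1, 1), (2, 1), (2, 0), (2, -1)]
H-H contact: residue 1 @(0,-1) - residue 4 @(1, -1)
H-H contact: residue 4 @(1,-1) - residue 9 @(2, -1)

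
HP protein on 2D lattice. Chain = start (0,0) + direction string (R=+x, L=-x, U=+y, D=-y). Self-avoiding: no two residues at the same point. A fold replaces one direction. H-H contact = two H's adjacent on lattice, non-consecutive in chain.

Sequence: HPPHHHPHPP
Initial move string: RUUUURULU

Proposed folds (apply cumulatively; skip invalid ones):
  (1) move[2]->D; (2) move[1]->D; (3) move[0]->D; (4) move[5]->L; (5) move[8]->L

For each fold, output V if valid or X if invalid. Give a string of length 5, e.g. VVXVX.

Initial: RUUUURULU -> [(0, 0), (1, 0), (1, 1), (1, 2), (1, 3), (1, 4), (2, 4), (2, 5), (1, 5), (1, 6)]
Fold 1: move[2]->D => RUDUURULU INVALID (collision), skipped
Fold 2: move[1]->D => RDUUURULU INVALID (collision), skipped
Fold 3: move[0]->D => DUUUURULU INVALID (collision), skipped
Fold 4: move[5]->L => RUUUULULU VALID
Fold 5: move[8]->L => RUUUULULL VALID

Answer: XXXVV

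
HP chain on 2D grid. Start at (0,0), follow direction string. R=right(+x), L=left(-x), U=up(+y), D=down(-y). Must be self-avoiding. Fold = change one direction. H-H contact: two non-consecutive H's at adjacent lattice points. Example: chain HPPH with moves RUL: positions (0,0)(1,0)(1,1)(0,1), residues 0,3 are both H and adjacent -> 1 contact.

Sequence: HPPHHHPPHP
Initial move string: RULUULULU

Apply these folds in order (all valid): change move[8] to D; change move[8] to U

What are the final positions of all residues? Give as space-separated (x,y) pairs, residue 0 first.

Answer: (0,0) (1,0) (1,1) (0,1) (0,2) (0,3) (-1,3) (-1,4) (-2,4) (-2,5)

Derivation:
Initial moves: RULUULULU
Fold: move[8]->D => RULUULULD (positions: [(0, 0), (1, 0), (1, 1), (0, 1), (0, 2), (0, 3), (-1, 3), (-1, 4), (-2, 4), (-2, 3)])
Fold: move[8]->U => RULUULULU (positions: [(0, 0), (1, 0), (1, 1), (0, 1), (0, 2), (0, 3), (-1, 3), (-1, 4), (-2, 4), (-2, 5)])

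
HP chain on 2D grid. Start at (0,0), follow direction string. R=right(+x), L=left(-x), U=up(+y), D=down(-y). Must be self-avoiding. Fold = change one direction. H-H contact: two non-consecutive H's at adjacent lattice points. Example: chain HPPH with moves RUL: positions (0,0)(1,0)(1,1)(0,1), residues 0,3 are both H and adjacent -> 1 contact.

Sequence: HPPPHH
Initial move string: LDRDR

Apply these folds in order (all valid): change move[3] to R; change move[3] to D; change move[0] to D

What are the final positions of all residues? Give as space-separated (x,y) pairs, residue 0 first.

Initial moves: LDRDR
Fold: move[3]->R => LDRRR (positions: [(0, 0), (-1, 0), (-1, -1), (0, -1), (1, -1), (2, -1)])
Fold: move[3]->D => LDRDR (positions: [(0, 0), (-1, 0), (-1, -1), (0, -1), (0, -2), (1, -2)])
Fold: move[0]->D => DDRDR (positions: [(0, 0), (0, -1), (0, -2), (1, -2), (1, -3), (2, -3)])

Answer: (0,0) (0,-1) (0,-2) (1,-2) (1,-3) (2,-3)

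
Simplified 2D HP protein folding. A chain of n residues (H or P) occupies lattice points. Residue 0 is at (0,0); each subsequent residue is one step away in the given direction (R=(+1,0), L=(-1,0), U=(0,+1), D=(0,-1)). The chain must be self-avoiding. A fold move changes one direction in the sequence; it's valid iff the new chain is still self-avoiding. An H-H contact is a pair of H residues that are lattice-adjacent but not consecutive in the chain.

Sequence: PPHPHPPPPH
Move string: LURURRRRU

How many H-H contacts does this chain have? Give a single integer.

Answer: 0

Derivation:
Positions: [(0, 0), (-1, 0), (-1, 1), (0, 1), (0, 2), (1, 2), (2, 2), (3, 2), (4, 2), (4, 3)]
No H-H contacts found.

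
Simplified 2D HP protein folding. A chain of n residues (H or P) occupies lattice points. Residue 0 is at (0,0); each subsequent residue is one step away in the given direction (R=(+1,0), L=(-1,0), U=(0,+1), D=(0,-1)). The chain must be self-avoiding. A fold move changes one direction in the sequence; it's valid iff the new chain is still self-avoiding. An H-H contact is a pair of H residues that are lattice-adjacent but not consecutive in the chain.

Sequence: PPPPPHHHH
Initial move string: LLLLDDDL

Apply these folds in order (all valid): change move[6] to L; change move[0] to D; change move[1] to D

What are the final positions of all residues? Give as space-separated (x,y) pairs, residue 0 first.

Answer: (0,0) (0,-1) (0,-2) (-1,-2) (-2,-2) (-2,-3) (-2,-4) (-3,-4) (-4,-4)

Derivation:
Initial moves: LLLLDDDL
Fold: move[6]->L => LLLLDDLL (positions: [(0, 0), (-1, 0), (-2, 0), (-3, 0), (-4, 0), (-4, -1), (-4, -2), (-5, -2), (-6, -2)])
Fold: move[0]->D => DLLLDDLL (positions: [(0, 0), (0, -1), (-1, -1), (-2, -1), (-3, -1), (-3, -2), (-3, -3), (-4, -3), (-5, -3)])
Fold: move[1]->D => DDLLDDLL (positions: [(0, 0), (0, -1), (0, -2), (-1, -2), (-2, -2), (-2, -3), (-2, -4), (-3, -4), (-4, -4)])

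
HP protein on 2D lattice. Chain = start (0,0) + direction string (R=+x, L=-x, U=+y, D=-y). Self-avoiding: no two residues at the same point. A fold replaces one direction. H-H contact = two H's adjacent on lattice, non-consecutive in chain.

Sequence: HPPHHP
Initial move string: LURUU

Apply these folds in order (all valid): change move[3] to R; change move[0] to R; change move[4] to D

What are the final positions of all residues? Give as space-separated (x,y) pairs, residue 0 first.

Initial moves: LURUU
Fold: move[3]->R => LURRU (positions: [(0, 0), (-1, 0), (-1, 1), (0, 1), (1, 1), (1, 2)])
Fold: move[0]->R => RURRU (positions: [(0, 0), (1, 0), (1, 1), (2, 1), (3, 1), (3, 2)])
Fold: move[4]->D => RURRD (positions: [(0, 0), (1, 0), (1, 1), (2, 1), (3, 1), (3, 0)])

Answer: (0,0) (1,0) (1,1) (2,1) (3,1) (3,0)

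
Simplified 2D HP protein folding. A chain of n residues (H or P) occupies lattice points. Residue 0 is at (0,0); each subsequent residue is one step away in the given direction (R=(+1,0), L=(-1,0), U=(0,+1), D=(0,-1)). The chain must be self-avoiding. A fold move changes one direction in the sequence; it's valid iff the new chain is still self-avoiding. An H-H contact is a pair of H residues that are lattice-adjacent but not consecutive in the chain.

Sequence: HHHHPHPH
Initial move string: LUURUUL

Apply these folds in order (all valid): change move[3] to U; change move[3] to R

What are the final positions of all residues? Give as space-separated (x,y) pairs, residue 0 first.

Initial moves: LUURUUL
Fold: move[3]->U => LUUUUUL (positions: [(0, 0), (-1, 0), (-1, 1), (-1, 2), (-1, 3), (-1, 4), (-1, 5), (-2, 5)])
Fold: move[3]->R => LUURUUL (positions: [(0, 0), (-1, 0), (-1, 1), (-1, 2), (0, 2), (0, 3), (0, 4), (-1, 4)])

Answer: (0,0) (-1,0) (-1,1) (-1,2) (0,2) (0,3) (0,4) (-1,4)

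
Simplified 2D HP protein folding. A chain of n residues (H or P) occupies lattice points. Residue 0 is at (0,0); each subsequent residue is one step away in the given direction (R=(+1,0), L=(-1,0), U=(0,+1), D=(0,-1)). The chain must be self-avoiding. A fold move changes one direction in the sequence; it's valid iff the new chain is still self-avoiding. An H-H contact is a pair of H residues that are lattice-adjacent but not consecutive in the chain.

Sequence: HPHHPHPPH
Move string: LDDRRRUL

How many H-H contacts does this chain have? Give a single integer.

Answer: 1

Derivation:
Positions: [(0, 0), (-1, 0), (-1, -1), (-1, -2), (0, -2), (1, -2), (2, -2), (2, -1), (1, -1)]
H-H contact: residue 5 @(1,-2) - residue 8 @(1, -1)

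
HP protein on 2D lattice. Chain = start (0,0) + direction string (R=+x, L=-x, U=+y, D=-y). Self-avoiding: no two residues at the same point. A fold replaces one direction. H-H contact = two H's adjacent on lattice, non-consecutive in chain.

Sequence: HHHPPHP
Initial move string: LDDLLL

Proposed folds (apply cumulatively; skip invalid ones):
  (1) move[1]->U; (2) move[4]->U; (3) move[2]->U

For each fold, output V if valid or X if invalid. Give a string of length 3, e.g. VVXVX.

Answer: XVX

Derivation:
Initial: LDDLLL -> [(0, 0), (-1, 0), (-1, -1), (-1, -2), (-2, -2), (-3, -2), (-4, -2)]
Fold 1: move[1]->U => LUDLLL INVALID (collision), skipped
Fold 2: move[4]->U => LDDLUL VALID
Fold 3: move[2]->U => LDULUL INVALID (collision), skipped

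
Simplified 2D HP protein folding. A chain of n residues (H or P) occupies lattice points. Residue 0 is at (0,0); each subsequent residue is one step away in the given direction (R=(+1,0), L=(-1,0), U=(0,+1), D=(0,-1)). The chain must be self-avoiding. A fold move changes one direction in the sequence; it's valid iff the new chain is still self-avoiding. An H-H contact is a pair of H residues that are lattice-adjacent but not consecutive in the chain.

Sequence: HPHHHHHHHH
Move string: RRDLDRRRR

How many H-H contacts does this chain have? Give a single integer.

Answer: 1

Derivation:
Positions: [(0, 0), (1, 0), (2, 0), (2, -1), (1, -1), (1, -2), (2, -2), (3, -2), (4, -2), (5, -2)]
H-H contact: residue 3 @(2,-1) - residue 6 @(2, -2)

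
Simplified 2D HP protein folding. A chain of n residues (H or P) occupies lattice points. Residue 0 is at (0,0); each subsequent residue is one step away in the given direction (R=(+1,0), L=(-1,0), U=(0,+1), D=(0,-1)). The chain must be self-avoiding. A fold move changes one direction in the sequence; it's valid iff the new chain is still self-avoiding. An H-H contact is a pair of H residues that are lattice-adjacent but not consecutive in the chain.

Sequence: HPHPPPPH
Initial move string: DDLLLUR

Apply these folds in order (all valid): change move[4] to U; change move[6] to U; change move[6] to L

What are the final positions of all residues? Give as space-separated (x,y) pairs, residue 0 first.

Initial moves: DDLLLUR
Fold: move[4]->U => DDLLUUR (positions: [(0, 0), (0, -1), (0, -2), (-1, -2), (-2, -2), (-2, -1), (-2, 0), (-1, 0)])
Fold: move[6]->U => DDLLUUU (positions: [(0, 0), (0, -1), (0, -2), (-1, -2), (-2, -2), (-2, -1), (-2, 0), (-2, 1)])
Fold: move[6]->L => DDLLUUL (positions: [(0, 0), (0, -1), (0, -2), (-1, -2), (-2, -2), (-2, -1), (-2, 0), (-3, 0)])

Answer: (0,0) (0,-1) (0,-2) (-1,-2) (-2,-2) (-2,-1) (-2,0) (-3,0)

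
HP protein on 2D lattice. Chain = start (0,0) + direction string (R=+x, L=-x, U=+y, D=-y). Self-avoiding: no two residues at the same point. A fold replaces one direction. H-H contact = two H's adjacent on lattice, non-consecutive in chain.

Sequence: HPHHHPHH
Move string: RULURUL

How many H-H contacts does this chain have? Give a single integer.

Positions: [(0, 0), (1, 0), (1, 1), (0, 1), (0, 2), (1, 2), (1, 3), (0, 3)]
H-H contact: residue 0 @(0,0) - residue 3 @(0, 1)
H-H contact: residue 4 @(0,2) - residue 7 @(0, 3)

Answer: 2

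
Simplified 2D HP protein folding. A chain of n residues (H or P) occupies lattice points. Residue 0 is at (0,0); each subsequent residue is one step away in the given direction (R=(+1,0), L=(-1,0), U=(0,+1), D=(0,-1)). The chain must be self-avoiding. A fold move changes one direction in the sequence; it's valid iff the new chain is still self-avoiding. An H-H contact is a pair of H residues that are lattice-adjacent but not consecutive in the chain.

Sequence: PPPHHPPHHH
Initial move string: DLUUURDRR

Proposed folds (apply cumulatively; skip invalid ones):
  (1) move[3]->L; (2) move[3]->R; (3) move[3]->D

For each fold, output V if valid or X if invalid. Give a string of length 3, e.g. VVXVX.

Answer: XXX

Derivation:
Initial: DLUUURDRR -> [(0, 0), (0, -1), (-1, -1), (-1, 0), (-1, 1), (-1, 2), (0, 2), (0, 1), (1, 1), (2, 1)]
Fold 1: move[3]->L => DLULURDRR INVALID (collision), skipped
Fold 2: move[3]->R => DLURURDRR INVALID (collision), skipped
Fold 3: move[3]->D => DLUDURDRR INVALID (collision), skipped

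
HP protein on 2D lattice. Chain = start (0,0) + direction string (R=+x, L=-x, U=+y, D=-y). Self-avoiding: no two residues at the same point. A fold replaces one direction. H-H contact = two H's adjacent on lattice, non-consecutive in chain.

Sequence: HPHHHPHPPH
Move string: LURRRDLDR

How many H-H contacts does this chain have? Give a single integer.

Answer: 2

Derivation:
Positions: [(0, 0), (-1, 0), (-1, 1), (0, 1), (1, 1), (2, 1), (2, 0), (1, 0), (1, -1), (2, -1)]
H-H contact: residue 0 @(0,0) - residue 3 @(0, 1)
H-H contact: residue 6 @(2,0) - residue 9 @(2, -1)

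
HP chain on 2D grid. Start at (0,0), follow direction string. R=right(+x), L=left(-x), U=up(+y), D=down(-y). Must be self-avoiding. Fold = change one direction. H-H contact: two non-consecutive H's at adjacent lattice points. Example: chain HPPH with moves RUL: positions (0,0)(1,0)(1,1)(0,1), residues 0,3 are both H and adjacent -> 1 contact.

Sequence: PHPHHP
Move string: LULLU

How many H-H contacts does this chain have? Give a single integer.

Answer: 0

Derivation:
Positions: [(0, 0), (-1, 0), (-1, 1), (-2, 1), (-3, 1), (-3, 2)]
No H-H contacts found.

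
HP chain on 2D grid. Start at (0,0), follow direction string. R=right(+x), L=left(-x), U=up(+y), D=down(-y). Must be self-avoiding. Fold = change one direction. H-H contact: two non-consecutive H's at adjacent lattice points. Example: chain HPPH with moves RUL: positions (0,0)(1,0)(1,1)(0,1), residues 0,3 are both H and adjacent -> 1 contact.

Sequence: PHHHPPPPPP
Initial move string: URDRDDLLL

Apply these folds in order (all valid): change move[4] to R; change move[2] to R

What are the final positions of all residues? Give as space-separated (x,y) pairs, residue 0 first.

Answer: (0,0) (0,1) (1,1) (2,1) (3,1) (4,1) (4,0) (3,0) (2,0) (1,0)

Derivation:
Initial moves: URDRDDLLL
Fold: move[4]->R => URDRRDLLL (positions: [(0, 0), (0, 1), (1, 1), (1, 0), (2, 0), (3, 0), (3, -1), (2, -1), (1, -1), (0, -1)])
Fold: move[2]->R => URRRRDLLL (positions: [(0, 0), (0, 1), (1, 1), (2, 1), (3, 1), (4, 1), (4, 0), (3, 0), (2, 0), (1, 0)])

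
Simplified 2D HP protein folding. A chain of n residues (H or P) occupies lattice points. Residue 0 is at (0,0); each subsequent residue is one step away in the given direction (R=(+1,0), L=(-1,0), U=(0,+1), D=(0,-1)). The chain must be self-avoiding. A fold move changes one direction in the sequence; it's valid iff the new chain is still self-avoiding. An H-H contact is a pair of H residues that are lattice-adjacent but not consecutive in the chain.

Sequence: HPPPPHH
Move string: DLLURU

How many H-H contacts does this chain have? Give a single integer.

Answer: 1

Derivation:
Positions: [(0, 0), (0, -1), (-1, -1), (-2, -1), (-2, 0), (-1, 0), (-1, 1)]
H-H contact: residue 0 @(0,0) - residue 5 @(-1, 0)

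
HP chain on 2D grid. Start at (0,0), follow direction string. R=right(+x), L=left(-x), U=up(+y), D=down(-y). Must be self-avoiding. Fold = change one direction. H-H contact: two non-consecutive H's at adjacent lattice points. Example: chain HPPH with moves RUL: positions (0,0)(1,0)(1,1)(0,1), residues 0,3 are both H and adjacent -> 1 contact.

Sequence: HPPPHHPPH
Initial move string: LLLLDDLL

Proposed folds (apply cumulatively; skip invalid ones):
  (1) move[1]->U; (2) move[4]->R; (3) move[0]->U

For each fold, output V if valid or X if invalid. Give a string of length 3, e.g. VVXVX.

Initial: LLLLDDLL -> [(0, 0), (-1, 0), (-2, 0), (-3, 0), (-4, 0), (-4, -1), (-4, -2), (-5, -2), (-6, -2)]
Fold 1: move[1]->U => LULLDDLL VALID
Fold 2: move[4]->R => LULLRDLL INVALID (collision), skipped
Fold 3: move[0]->U => UULLDDLL VALID

Answer: VXV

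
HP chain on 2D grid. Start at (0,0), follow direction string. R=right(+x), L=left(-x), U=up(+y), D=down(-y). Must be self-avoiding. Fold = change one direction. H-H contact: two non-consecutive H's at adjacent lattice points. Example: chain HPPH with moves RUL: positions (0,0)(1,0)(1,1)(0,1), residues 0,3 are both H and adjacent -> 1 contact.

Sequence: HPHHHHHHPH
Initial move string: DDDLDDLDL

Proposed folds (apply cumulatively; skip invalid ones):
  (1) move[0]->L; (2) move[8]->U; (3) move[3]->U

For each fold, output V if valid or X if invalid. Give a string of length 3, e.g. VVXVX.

Answer: VXX

Derivation:
Initial: DDDLDDLDL -> [(0, 0), (0, -1), (0, -2), (0, -3), (-1, -3), (-1, -4), (-1, -5), (-2, -5), (-2, -6), (-3, -6)]
Fold 1: move[0]->L => LDDLDDLDL VALID
Fold 2: move[8]->U => LDDLDDLDU INVALID (collision), skipped
Fold 3: move[3]->U => LDDUDDLDL INVALID (collision), skipped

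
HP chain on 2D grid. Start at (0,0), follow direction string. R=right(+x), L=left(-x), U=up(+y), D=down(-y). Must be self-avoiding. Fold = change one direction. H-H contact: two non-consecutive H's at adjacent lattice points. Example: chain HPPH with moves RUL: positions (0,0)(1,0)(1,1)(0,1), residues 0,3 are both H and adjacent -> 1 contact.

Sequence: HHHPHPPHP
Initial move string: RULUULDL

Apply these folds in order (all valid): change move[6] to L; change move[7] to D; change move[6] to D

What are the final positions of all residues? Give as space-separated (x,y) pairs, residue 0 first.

Answer: (0,0) (1,0) (1,1) (0,1) (0,2) (0,3) (-1,3) (-1,2) (-1,1)

Derivation:
Initial moves: RULUULDL
Fold: move[6]->L => RULUULLL (positions: [(0, 0), (1, 0), (1, 1), (0, 1), (0, 2), (0, 3), (-1, 3), (-2, 3), (-3, 3)])
Fold: move[7]->D => RULUULLD (positions: [(0, 0), (1, 0), (1, 1), (0, 1), (0, 2), (0, 3), (-1, 3), (-2, 3), (-2, 2)])
Fold: move[6]->D => RULUULDD (positions: [(0, 0), (1, 0), (1, 1), (0, 1), (0, 2), (0, 3), (-1, 3), (-1, 2), (-1, 1)])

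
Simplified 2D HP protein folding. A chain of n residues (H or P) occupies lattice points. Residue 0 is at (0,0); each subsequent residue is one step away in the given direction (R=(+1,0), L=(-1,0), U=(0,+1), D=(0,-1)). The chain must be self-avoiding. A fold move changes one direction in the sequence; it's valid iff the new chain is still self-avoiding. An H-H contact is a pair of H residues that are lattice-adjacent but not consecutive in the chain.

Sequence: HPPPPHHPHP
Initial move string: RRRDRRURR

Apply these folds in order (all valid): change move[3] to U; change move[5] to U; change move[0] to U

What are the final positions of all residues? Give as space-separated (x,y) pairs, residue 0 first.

Answer: (0,0) (0,1) (1,1) (2,1) (2,2) (3,2) (3,3) (3,4) (4,4) (5,4)

Derivation:
Initial moves: RRRDRRURR
Fold: move[3]->U => RRRURRURR (positions: [(0, 0), (1, 0), (2, 0), (3, 0), (3, 1), (4, 1), (5, 1), (5, 2), (6, 2), (7, 2)])
Fold: move[5]->U => RRRURUURR (positions: [(0, 0), (1, 0), (2, 0), (3, 0), (3, 1), (4, 1), (4, 2), (4, 3), (5, 3), (6, 3)])
Fold: move[0]->U => URRURUURR (positions: [(0, 0), (0, 1), (1, 1), (2, 1), (2, 2), (3, 2), (3, 3), (3, 4), (4, 4), (5, 4)])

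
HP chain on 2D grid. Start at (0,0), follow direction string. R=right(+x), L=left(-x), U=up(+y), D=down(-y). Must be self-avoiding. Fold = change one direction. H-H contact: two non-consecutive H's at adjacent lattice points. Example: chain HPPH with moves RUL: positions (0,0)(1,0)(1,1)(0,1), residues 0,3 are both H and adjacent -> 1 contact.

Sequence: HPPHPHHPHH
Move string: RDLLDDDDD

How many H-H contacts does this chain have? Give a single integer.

Answer: 1

Derivation:
Positions: [(0, 0), (1, 0), (1, -1), (0, -1), (-1, -1), (-1, -2), (-1, -3), (-1, -4), (-1, -5), (-1, -6)]
H-H contact: residue 0 @(0,0) - residue 3 @(0, -1)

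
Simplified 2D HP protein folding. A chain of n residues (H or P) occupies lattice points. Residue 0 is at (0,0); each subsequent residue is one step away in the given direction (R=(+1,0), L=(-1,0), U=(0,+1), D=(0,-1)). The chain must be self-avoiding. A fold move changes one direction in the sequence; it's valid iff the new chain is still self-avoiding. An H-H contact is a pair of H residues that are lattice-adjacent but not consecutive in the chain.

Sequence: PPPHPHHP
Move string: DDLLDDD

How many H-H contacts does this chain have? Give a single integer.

Positions: [(0, 0), (0, -1), (0, -2), (-1, -2), (-2, -2), (-2, -3), (-2, -4), (-2, -5)]
No H-H contacts found.

Answer: 0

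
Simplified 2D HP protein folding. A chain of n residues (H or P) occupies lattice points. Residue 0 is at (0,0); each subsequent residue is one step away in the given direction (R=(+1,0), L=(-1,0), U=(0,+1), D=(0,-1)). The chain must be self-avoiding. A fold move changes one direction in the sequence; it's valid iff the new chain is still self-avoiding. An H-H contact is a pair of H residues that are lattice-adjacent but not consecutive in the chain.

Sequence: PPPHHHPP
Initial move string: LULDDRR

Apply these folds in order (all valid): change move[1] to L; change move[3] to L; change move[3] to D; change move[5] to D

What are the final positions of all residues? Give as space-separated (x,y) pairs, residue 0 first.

Initial moves: LULDDRR
Fold: move[1]->L => LLLDDRR (positions: [(0, 0), (-1, 0), (-2, 0), (-3, 0), (-3, -1), (-3, -2), (-2, -2), (-1, -2)])
Fold: move[3]->L => LLLLDRR (positions: [(0, 0), (-1, 0), (-2, 0), (-3, 0), (-4, 0), (-4, -1), (-3, -1), (-2, -1)])
Fold: move[3]->D => LLLDDRR (positions: [(0, 0), (-1, 0), (-2, 0), (-3, 0), (-3, -1), (-3, -2), (-2, -2), (-1, -2)])
Fold: move[5]->D => LLLDDDR (positions: [(0, 0), (-1, 0), (-2, 0), (-3, 0), (-3, -1), (-3, -2), (-3, -3), (-2, -3)])

Answer: (0,0) (-1,0) (-2,0) (-3,0) (-3,-1) (-3,-2) (-3,-3) (-2,-3)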